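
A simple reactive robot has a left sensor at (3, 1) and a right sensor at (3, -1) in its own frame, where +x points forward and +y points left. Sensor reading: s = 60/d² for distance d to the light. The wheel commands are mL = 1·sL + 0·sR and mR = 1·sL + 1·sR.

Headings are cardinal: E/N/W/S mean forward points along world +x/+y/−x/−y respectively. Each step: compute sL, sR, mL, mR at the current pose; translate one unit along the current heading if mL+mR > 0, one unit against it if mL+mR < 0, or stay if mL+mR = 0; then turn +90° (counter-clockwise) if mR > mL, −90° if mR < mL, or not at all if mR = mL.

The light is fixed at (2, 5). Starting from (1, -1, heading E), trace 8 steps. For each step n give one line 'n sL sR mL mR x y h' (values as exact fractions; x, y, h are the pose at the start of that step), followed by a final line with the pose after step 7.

n=0: pose=(1,-1,E); sL=60/29, sR=60/53; mL=60/29, mR=4920/1537; mL+mR=8100/1537 → advance +1; mR−mL=60/53 → turn +1·90°
n=1: pose=(2,-1,N); sL=6, sR=6; mL=6, mR=12; mL+mR=18 → advance +1; mR−mL=6 → turn +1·90°
n=2: pose=(2,0,W); sL=4/3, sR=12/5; mL=4/3, mR=56/15; mL+mR=76/15 → advance +1; mR−mL=12/5 → turn +1·90°
n=3: pose=(1,0,S); sL=15/16, sR=15/17; mL=15/16, mR=495/272; mL+mR=375/136 → advance +1; mR−mL=15/17 → turn +1·90°
n=4: pose=(1,-1,E); sL=60/29, sR=60/53; mL=60/29, mR=4920/1537; mL+mR=8100/1537 → advance +1; mR−mL=60/53 → turn +1·90°
n=5: pose=(2,-1,N); sL=6, sR=6; mL=6, mR=12; mL+mR=18 → advance +1; mR−mL=6 → turn +1·90°
n=6: pose=(2,0,W); sL=4/3, sR=12/5; mL=4/3, mR=56/15; mL+mR=76/15 → advance +1; mR−mL=12/5 → turn +1·90°
n=7: pose=(1,0,S); sL=15/16, sR=15/17; mL=15/16, mR=495/272; mL+mR=375/136 → advance +1; mR−mL=15/17 → turn +1·90°

0 60/29 60/53 60/29 4920/1537 1 -1 E
1 6 6 6 12 2 -1 N
2 4/3 12/5 4/3 56/15 2 0 W
3 15/16 15/17 15/16 495/272 1 0 S
4 60/29 60/53 60/29 4920/1537 1 -1 E
5 6 6 6 12 2 -1 N
6 4/3 12/5 4/3 56/15 2 0 W
7 15/16 15/17 15/16 495/272 1 0 S
final 1 -1 E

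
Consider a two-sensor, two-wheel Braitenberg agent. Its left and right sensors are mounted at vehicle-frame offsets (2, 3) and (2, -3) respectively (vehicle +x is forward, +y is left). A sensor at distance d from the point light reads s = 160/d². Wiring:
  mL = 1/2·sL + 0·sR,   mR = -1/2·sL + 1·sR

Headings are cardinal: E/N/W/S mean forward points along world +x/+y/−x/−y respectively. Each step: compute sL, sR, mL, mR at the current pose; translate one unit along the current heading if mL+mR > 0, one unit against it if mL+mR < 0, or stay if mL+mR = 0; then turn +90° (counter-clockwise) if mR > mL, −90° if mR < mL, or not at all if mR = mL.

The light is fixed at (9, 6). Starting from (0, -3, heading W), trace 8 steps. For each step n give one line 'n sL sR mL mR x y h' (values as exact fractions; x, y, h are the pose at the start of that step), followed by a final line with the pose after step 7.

0 32/53 160/157 16/53 5968/8321 0 -3 W
1 16/17 16/29 8/17 40/493 -1 -3 S
2 160/313 160/193 80/313 34640/60409 -1 -4 W
3 10/13 8/17 5/13 19/221 -2 -4 S
4 32/73 160/233 16/73 7952/17009 -2 -5 W
5 16/25 80/197 8/25 424/4925 -3 -5 S
6 160/421 160/277 80/421 45200/116617 -3 -6 W
7 20/37 40/113 10/37 350/4181 -4 -6 S
final -4 -7 W

n=0: pose=(0,-3,W); sL=32/53, sR=160/157; mL=16/53, mR=5968/8321; mL+mR=160/157 → advance +1; mR−mL=3456/8321 → turn +1·90°
n=1: pose=(-1,-3,S); sL=16/17, sR=16/29; mL=8/17, mR=40/493; mL+mR=16/29 → advance +1; mR−mL=-192/493 → turn -1·90°
n=2: pose=(-1,-4,W); sL=160/313, sR=160/193; mL=80/313, mR=34640/60409; mL+mR=160/193 → advance +1; mR−mL=19200/60409 → turn +1·90°
n=3: pose=(-2,-4,S); sL=10/13, sR=8/17; mL=5/13, mR=19/221; mL+mR=8/17 → advance +1; mR−mL=-66/221 → turn -1·90°
n=4: pose=(-2,-5,W); sL=32/73, sR=160/233; mL=16/73, mR=7952/17009; mL+mR=160/233 → advance +1; mR−mL=4224/17009 → turn +1·90°
n=5: pose=(-3,-5,S); sL=16/25, sR=80/197; mL=8/25, mR=424/4925; mL+mR=80/197 → advance +1; mR−mL=-1152/4925 → turn -1·90°
n=6: pose=(-3,-6,W); sL=160/421, sR=160/277; mL=80/421, mR=45200/116617; mL+mR=160/277 → advance +1; mR−mL=23040/116617 → turn +1·90°
n=7: pose=(-4,-6,S); sL=20/37, sR=40/113; mL=10/37, mR=350/4181; mL+mR=40/113 → advance +1; mR−mL=-780/4181 → turn -1·90°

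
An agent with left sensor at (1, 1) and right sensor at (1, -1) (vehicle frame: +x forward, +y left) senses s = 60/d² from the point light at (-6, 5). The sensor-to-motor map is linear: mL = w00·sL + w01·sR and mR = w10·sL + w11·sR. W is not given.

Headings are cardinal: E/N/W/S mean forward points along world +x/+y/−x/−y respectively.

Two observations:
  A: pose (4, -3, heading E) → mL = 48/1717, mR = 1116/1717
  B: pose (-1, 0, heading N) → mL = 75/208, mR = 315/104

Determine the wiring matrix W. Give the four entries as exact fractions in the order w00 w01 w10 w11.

obs A: pose=(4,-3,E) → sL=6/17, sR=30/101, mL=48/1717, mR=1116/1717
obs B: pose=(-1,0,N) → sL=15/8, sR=15/13, mL=75/208, mR=315/104
sensor matrix S = [[6/17, 30/101], [15/8, 15/13]]; det S = -13365/89284
solve [mL_A; mL_B] = S·[w00; w01] and [mR_A; mR_B] = S·[w10; w11]:
  w00 = 1/2, w01 = -1/2, w10 = 1, w11 = 1

1/2 -1/2 1 1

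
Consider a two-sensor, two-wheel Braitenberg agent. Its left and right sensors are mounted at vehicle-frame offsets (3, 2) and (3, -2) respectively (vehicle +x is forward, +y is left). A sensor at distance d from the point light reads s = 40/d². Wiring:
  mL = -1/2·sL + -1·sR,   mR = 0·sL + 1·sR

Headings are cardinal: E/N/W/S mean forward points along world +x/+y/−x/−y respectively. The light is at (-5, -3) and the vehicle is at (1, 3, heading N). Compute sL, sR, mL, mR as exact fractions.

left sensor world pos  = (-1, 6); dL² = 97
right sensor world pos = (3, 6); dR² = 145
sL = 40/97 = 40/97
sR = 40/145 = 8/29
mL = -1/2·sL + -1·sR = -1356/2813
mR = 0·sL + 1·sR = 8/29

40/97 8/29 -1356/2813 8/29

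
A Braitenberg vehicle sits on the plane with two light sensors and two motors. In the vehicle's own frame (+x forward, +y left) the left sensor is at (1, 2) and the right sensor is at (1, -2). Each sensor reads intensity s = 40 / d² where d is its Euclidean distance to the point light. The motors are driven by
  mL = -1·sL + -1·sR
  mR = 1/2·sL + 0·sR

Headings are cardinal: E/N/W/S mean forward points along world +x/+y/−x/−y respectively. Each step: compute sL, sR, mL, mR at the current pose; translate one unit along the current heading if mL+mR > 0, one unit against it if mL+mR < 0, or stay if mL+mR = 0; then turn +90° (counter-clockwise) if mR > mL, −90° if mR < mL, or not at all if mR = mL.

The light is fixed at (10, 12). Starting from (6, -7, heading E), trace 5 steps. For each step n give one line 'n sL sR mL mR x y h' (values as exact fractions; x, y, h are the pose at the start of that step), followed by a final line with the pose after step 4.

0 20/149 4/45 -1496/6705 10/149 6 -7 E
1 40/373 40/333 -28240/124209 20/373 5 -7 N
2 1/13 1/9 -22/117 1/26 5 -8 W
3 8/89 40/477 -7376/42453 4/89 6 -8 S
4 20/149 4/45 -1496/6705 10/149 6 -7 E
final 5 -7 N

n=0: pose=(6,-7,E); sL=20/149, sR=4/45; mL=-1496/6705, mR=10/149; mL+mR=-1046/6705 → advance -1; mR−mL=1946/6705 → turn +1·90°
n=1: pose=(5,-7,N); sL=40/373, sR=40/333; mL=-28240/124209, mR=20/373; mL+mR=-21580/124209 → advance -1; mR−mL=34900/124209 → turn +1·90°
n=2: pose=(5,-8,W); sL=1/13, sR=1/9; mL=-22/117, mR=1/26; mL+mR=-35/234 → advance -1; mR−mL=53/234 → turn +1·90°
n=3: pose=(6,-8,S); sL=8/89, sR=40/477; mL=-7376/42453, mR=4/89; mL+mR=-5468/42453 → advance -1; mR−mL=9284/42453 → turn +1·90°
n=4: pose=(6,-7,E); sL=20/149, sR=4/45; mL=-1496/6705, mR=10/149; mL+mR=-1046/6705 → advance -1; mR−mL=1946/6705 → turn +1·90°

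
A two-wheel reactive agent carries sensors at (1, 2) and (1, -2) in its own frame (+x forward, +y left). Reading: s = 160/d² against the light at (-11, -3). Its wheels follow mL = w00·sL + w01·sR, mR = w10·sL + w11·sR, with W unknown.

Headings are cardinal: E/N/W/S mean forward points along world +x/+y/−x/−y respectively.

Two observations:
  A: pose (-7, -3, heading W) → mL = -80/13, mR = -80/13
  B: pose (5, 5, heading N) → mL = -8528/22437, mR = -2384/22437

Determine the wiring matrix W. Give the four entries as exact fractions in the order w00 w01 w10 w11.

obs A: pose=(-7,-3,W) → sL=160/13, sR=160/13, mL=-80/13, mR=-80/13
obs B: pose=(5,5,N) → sL=160/277, sR=32/81, mL=-8528/22437, mR=-2384/22437
sensor matrix S = [[160/13, 160/13], [160/277, 32/81]]; det S = -655360/291681
solve [mL_A; mL_B] = S·[w00; w01] and [mR_A; mR_B] = S·[w10; w11]:
  w00 = -1, w01 = 1/2, w10 = 1/2, w11 = -1

-1 1/2 1/2 -1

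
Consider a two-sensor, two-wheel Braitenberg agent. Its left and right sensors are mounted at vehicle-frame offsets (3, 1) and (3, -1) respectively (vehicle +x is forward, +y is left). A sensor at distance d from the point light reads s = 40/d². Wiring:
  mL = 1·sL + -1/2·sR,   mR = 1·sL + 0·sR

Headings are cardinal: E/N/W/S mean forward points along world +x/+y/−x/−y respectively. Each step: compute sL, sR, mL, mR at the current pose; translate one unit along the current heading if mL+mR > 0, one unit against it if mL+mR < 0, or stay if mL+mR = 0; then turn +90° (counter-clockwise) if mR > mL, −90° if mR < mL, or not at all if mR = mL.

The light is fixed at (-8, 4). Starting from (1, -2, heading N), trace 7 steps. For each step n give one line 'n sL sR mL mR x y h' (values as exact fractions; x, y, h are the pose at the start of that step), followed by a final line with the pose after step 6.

0 40/73 40/109 2900/7957 40/73 1 -2 N
1 5/9 10/13 20/117 5/9 1 -1 W
2 8/29 40/113 324/3277 8/29 0 -1 S
3 20/73 4/17 194/1241 20/73 0 -2 E
4 40/73 40/109 2900/7957 40/73 1 -2 N
5 5/9 10/13 20/117 5/9 1 -1 W
6 8/29 40/113 324/3277 8/29 0 -1 S
final 0 -2 E

n=0: pose=(1,-2,N); sL=40/73, sR=40/109; mL=2900/7957, mR=40/73; mL+mR=7260/7957 → advance +1; mR−mL=20/109 → turn +1·90°
n=1: pose=(1,-1,W); sL=5/9, sR=10/13; mL=20/117, mR=5/9; mL+mR=85/117 → advance +1; mR−mL=5/13 → turn +1·90°
n=2: pose=(0,-1,S); sL=8/29, sR=40/113; mL=324/3277, mR=8/29; mL+mR=1228/3277 → advance +1; mR−mL=20/113 → turn +1·90°
n=3: pose=(0,-2,E); sL=20/73, sR=4/17; mL=194/1241, mR=20/73; mL+mR=534/1241 → advance +1; mR−mL=2/17 → turn +1·90°
n=4: pose=(1,-2,N); sL=40/73, sR=40/109; mL=2900/7957, mR=40/73; mL+mR=7260/7957 → advance +1; mR−mL=20/109 → turn +1·90°
n=5: pose=(1,-1,W); sL=5/9, sR=10/13; mL=20/117, mR=5/9; mL+mR=85/117 → advance +1; mR−mL=5/13 → turn +1·90°
n=6: pose=(0,-1,S); sL=8/29, sR=40/113; mL=324/3277, mR=8/29; mL+mR=1228/3277 → advance +1; mR−mL=20/113 → turn +1·90°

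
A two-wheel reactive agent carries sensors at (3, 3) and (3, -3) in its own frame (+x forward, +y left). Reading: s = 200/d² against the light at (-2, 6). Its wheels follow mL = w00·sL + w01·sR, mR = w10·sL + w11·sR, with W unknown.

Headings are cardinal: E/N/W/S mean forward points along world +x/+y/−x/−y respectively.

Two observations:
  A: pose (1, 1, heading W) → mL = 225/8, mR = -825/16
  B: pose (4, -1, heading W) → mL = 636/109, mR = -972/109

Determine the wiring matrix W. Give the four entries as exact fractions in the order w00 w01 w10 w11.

obs A: pose=(1,1,W) → sL=25/8, sR=50, mL=225/8, mR=-825/16
obs B: pose=(4,-1,W) → sL=200/109, sR=8, mL=636/109, mR=-972/109
sensor matrix S = [[25/8, 50], [200/109, 8]]; det S = -7275/109
solve [mL_A; mL_B] = S·[w00; w01] and [mR_A; mR_B] = S·[w10; w11]:
  w00 = 1, w01 = 1/2, w10 = -1/2, w11 = -1

1 1/2 -1/2 -1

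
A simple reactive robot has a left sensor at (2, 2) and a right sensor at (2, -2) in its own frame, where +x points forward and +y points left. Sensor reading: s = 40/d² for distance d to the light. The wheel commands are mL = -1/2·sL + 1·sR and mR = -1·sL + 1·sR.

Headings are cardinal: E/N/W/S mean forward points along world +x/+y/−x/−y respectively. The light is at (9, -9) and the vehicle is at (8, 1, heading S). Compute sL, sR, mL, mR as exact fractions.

left sensor world pos  = (10, -1); dL² = 65
right sensor world pos = (6, -1); dR² = 73
sL = 40/65 = 8/13
sR = 40/73 = 40/73
mL = -1/2·sL + 1·sR = 228/949
mR = -1·sL + 1·sR = -64/949

8/13 40/73 228/949 -64/949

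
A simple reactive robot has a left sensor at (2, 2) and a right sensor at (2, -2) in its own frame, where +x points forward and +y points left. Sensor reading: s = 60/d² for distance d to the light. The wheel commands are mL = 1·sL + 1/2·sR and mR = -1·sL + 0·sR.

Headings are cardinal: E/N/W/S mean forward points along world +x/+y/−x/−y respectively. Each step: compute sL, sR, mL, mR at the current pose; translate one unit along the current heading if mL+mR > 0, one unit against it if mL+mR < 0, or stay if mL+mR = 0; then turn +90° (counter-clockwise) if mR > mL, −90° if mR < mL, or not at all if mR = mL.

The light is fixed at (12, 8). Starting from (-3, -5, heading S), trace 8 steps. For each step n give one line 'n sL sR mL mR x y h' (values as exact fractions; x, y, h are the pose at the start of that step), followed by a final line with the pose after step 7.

0 30/197 30/257 10665/50629 -30/197 -3 -5 S
1 12/109 60/433 8466/47197 -12/109 -3 -6 W
2 5/39 3/17 287/1326 -5/39 -4 -6 N
3 60/317 60/421 34770/133457 -60/317 -4 -5 E
4 30/197 30/257 10665/50629 -30/197 -3 -5 S
5 12/109 60/433 8466/47197 -12/109 -3 -6 W
6 5/39 3/17 287/1326 -5/39 -4 -6 N
7 60/317 60/421 34770/133457 -60/317 -4 -5 E
final -3 -5 S

n=0: pose=(-3,-5,S); sL=30/197, sR=30/257; mL=10665/50629, mR=-30/197; mL+mR=15/257 → advance +1; mR−mL=-18375/50629 → turn -1·90°
n=1: pose=(-3,-6,W); sL=12/109, sR=60/433; mL=8466/47197, mR=-12/109; mL+mR=30/433 → advance +1; mR−mL=-13662/47197 → turn -1·90°
n=2: pose=(-4,-6,N); sL=5/39, sR=3/17; mL=287/1326, mR=-5/39; mL+mR=3/34 → advance +1; mR−mL=-457/1326 → turn -1·90°
n=3: pose=(-4,-5,E); sL=60/317, sR=60/421; mL=34770/133457, mR=-60/317; mL+mR=30/421 → advance +1; mR−mL=-60030/133457 → turn -1·90°
n=4: pose=(-3,-5,S); sL=30/197, sR=30/257; mL=10665/50629, mR=-30/197; mL+mR=15/257 → advance +1; mR−mL=-18375/50629 → turn -1·90°
n=5: pose=(-3,-6,W); sL=12/109, sR=60/433; mL=8466/47197, mR=-12/109; mL+mR=30/433 → advance +1; mR−mL=-13662/47197 → turn -1·90°
n=6: pose=(-4,-6,N); sL=5/39, sR=3/17; mL=287/1326, mR=-5/39; mL+mR=3/34 → advance +1; mR−mL=-457/1326 → turn -1·90°
n=7: pose=(-4,-5,E); sL=60/317, sR=60/421; mL=34770/133457, mR=-60/317; mL+mR=30/421 → advance +1; mR−mL=-60030/133457 → turn -1·90°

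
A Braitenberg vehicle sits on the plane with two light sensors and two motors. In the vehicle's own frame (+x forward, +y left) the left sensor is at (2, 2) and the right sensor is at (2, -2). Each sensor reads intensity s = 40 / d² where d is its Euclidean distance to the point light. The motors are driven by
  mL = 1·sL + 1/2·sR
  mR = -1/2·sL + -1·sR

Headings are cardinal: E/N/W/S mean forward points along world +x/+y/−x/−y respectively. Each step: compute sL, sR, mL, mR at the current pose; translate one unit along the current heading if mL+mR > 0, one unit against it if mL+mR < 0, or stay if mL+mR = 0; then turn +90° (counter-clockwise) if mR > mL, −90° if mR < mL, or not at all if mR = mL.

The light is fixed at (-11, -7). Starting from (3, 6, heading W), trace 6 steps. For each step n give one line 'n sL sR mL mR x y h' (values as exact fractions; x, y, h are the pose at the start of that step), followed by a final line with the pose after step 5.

0 8/53 40/369 4012/19557 -3596/19557 3 6 W
1 20/173 4/45 1246/7785 -1142/7785 2 6 N
2 40/481 40/369 24380/177489 -26620/177489 2 7 E
3 2/17 10/61 207/1037 -231/1037 1 7 S
4 40/269 40/389 20940/104641 -18540/104641 1 8 W
5 4/37 20/229 1286/8473 -1198/8473 0 8 N
final 0 9 E

n=0: pose=(3,6,W); sL=8/53, sR=40/369; mL=4012/19557, mR=-3596/19557; mL+mR=416/19557 → advance +1; mR−mL=-2536/6519 → turn -1·90°
n=1: pose=(2,6,N); sL=20/173, sR=4/45; mL=1246/7785, mR=-1142/7785; mL+mR=104/7785 → advance +1; mR−mL=-796/2595 → turn -1·90°
n=2: pose=(2,7,E); sL=40/481, sR=40/369; mL=24380/177489, mR=-26620/177489; mL+mR=-2240/177489 → advance -1; mR−mL=-17000/59163 → turn -1·90°
n=3: pose=(1,7,S); sL=2/17, sR=10/61; mL=207/1037, mR=-231/1037; mL+mR=-24/1037 → advance -1; mR−mL=-438/1037 → turn -1·90°
n=4: pose=(1,8,W); sL=40/269, sR=40/389; mL=20940/104641, mR=-18540/104641; mL+mR=2400/104641 → advance +1; mR−mL=-39480/104641 → turn -1·90°
n=5: pose=(0,8,N); sL=4/37, sR=20/229; mL=1286/8473, mR=-1198/8473; mL+mR=88/8473 → advance +1; mR−mL=-2484/8473 → turn -1·90°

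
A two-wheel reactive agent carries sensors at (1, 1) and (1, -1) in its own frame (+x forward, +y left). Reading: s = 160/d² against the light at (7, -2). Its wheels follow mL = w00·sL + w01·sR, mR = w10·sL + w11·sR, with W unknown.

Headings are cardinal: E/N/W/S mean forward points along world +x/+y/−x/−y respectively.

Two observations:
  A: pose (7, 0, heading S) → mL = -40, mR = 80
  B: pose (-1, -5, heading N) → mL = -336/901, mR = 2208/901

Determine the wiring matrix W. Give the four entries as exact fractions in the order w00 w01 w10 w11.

obs A: pose=(7,0,S) → sL=80, sR=80, mL=-40, mR=80
obs B: pose=(-1,-5,N) → sL=32/17, sR=160/53, mL=-336/901, mR=2208/901
sensor matrix S = [[80, 80], [32/17, 160/53]]; det S = 81920/901
solve [mL_A; mL_B] = S·[w00; w01] and [mR_A; mR_B] = S·[w10; w11]:
  w00 = -1, w01 = 1/2, w10 = 1/2, w11 = 1/2

-1 1/2 1/2 1/2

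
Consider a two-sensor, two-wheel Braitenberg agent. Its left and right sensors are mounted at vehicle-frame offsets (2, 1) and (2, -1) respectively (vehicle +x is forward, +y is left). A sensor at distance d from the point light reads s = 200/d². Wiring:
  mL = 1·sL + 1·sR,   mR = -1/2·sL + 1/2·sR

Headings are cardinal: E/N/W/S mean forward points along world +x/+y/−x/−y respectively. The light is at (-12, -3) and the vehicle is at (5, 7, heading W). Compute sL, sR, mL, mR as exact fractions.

left sensor world pos  = (3, 6); dL² = 306
right sensor world pos = (3, 8); dR² = 346
sL = 200/306 = 100/153
sR = 200/346 = 100/173
mL = 1·sL + 1·sR = 32600/26469
mR = -1/2·sL + 1/2·sR = -1000/26469

100/153 100/173 32600/26469 -1000/26469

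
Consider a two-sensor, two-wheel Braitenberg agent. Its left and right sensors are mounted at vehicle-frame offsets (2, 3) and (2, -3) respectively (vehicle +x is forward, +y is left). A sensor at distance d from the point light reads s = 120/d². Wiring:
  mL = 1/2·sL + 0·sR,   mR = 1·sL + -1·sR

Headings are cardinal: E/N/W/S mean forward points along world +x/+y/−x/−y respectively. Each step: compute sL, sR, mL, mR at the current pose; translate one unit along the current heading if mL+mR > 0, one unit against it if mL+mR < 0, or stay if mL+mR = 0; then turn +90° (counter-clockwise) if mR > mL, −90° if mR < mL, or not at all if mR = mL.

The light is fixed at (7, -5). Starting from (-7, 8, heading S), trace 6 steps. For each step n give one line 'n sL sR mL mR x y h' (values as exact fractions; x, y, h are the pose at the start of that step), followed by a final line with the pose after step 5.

0 60/121 12/41 30/121 1008/4961 -7 8 S
1 120/337 120/481 60/337 17280/162097 -7 7 W
2 3/13 6/17 3/26 -27/221 -8 7 N
3 24/73 120/233 12/73 -3168/17009 -8 6 E
4 12/25 60/221 6/25 1152/5525 -9 6 S
5 120/373 120/493 60/373 14400/183889 -9 5 W
final -10 5 N

n=0: pose=(-7,8,S); sL=60/121, sR=12/41; mL=30/121, mR=1008/4961; mL+mR=2238/4961 → advance +1; mR−mL=-222/4961 → turn -1·90°
n=1: pose=(-7,7,W); sL=120/337, sR=120/481; mL=60/337, mR=17280/162097; mL+mR=46140/162097 → advance +1; mR−mL=-11580/162097 → turn -1·90°
n=2: pose=(-8,7,N); sL=3/13, sR=6/17; mL=3/26, mR=-27/221; mL+mR=-3/442 → advance -1; mR−mL=-105/442 → turn -1·90°
n=3: pose=(-8,6,E); sL=24/73, sR=120/233; mL=12/73, mR=-3168/17009; mL+mR=-372/17009 → advance -1; mR−mL=-5964/17009 → turn -1·90°
n=4: pose=(-9,6,S); sL=12/25, sR=60/221; mL=6/25, mR=1152/5525; mL+mR=2478/5525 → advance +1; mR−mL=-174/5525 → turn -1·90°
n=5: pose=(-9,5,W); sL=120/373, sR=120/493; mL=60/373, mR=14400/183889; mL+mR=43980/183889 → advance +1; mR−mL=-15180/183889 → turn -1·90°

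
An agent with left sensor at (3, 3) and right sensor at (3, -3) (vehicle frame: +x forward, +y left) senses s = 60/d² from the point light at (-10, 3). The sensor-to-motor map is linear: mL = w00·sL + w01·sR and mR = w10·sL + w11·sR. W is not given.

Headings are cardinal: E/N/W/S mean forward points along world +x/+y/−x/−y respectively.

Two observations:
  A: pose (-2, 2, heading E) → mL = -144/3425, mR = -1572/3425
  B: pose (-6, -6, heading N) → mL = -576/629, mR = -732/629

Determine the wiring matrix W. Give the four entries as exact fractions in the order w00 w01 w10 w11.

obs A: pose=(-2,2,E) → sL=12/25, sR=60/137, mL=-144/3425, mR=-1572/3425
obs B: pose=(-6,-6,N) → sL=60/37, sR=12/17, mL=-576/629, mR=-732/629
sensor matrix S = [[12/25, 60/137], [60/37, 12/17]]; det S = -800064/2154325
solve [mL_A; mL_B] = S·[w00; w01] and [mR_A; mR_B] = S·[w10; w11]:
  w00 = -1, w01 = 1, w10 = -1/2, w11 = -1/2

-1 1 -1/2 -1/2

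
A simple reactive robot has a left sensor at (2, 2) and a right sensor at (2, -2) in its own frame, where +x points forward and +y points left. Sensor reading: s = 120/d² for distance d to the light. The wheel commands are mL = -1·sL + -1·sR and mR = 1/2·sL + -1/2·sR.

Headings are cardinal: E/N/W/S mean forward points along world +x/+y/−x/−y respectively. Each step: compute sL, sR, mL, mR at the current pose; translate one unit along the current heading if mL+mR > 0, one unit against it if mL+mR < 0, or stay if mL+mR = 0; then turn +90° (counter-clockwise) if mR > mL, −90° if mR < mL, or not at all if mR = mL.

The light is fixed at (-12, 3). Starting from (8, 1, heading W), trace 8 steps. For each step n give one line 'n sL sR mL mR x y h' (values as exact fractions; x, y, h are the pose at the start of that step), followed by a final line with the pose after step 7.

0 6/17 10/27 -332/459 -4/459 8 1 W
1 24/109 120/377 -22128/41093 -2016/41093 9 1 S
2 12/53 60/269 -6408/14257 24/14257 9 2 E
3 24/65 24/97 -3888/6305 384/6305 8 2 N
4 6/17 10/27 -332/459 -4/459 8 1 W
5 24/109 120/377 -22128/41093 -2016/41093 9 1 S
6 12/53 60/269 -6408/14257 24/14257 9 2 E
7 24/65 24/97 -3888/6305 384/6305 8 2 N
final 8 1 W

n=0: pose=(8,1,W); sL=6/17, sR=10/27; mL=-332/459, mR=-4/459; mL+mR=-112/153 → advance -1; mR−mL=328/459 → turn +1·90°
n=1: pose=(9,1,S); sL=24/109, sR=120/377; mL=-22128/41093, mR=-2016/41093; mL+mR=-24144/41093 → advance -1; mR−mL=20112/41093 → turn +1·90°
n=2: pose=(9,2,E); sL=12/53, sR=60/269; mL=-6408/14257, mR=24/14257; mL+mR=-6384/14257 → advance -1; mR−mL=6432/14257 → turn +1·90°
n=3: pose=(8,2,N); sL=24/65, sR=24/97; mL=-3888/6305, mR=384/6305; mL+mR=-3504/6305 → advance -1; mR−mL=4272/6305 → turn +1·90°
n=4: pose=(8,1,W); sL=6/17, sR=10/27; mL=-332/459, mR=-4/459; mL+mR=-112/153 → advance -1; mR−mL=328/459 → turn +1·90°
n=5: pose=(9,1,S); sL=24/109, sR=120/377; mL=-22128/41093, mR=-2016/41093; mL+mR=-24144/41093 → advance -1; mR−mL=20112/41093 → turn +1·90°
n=6: pose=(9,2,E); sL=12/53, sR=60/269; mL=-6408/14257, mR=24/14257; mL+mR=-6384/14257 → advance -1; mR−mL=6432/14257 → turn +1·90°
n=7: pose=(8,2,N); sL=24/65, sR=24/97; mL=-3888/6305, mR=384/6305; mL+mR=-3504/6305 → advance -1; mR−mL=4272/6305 → turn +1·90°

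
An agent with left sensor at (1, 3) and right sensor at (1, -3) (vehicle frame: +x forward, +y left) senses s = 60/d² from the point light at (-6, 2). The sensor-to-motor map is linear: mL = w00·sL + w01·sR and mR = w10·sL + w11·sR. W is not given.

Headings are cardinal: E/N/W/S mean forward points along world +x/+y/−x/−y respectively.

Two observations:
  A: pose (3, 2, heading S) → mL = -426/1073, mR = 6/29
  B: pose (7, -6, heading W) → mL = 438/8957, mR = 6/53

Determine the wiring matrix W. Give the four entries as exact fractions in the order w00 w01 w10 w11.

1 -1/2 1/2 0

obs A: pose=(3,2,S) → sL=12/29, sR=60/37, mL=-426/1073, mR=6/29
obs B: pose=(7,-6,W) → sL=12/53, sR=60/169, mL=438/8957, mR=6/53
sensor matrix S = [[12/29, 60/37], [12/53, 60/169]]; det S = -2116800/9610861
solve [mL_A; mL_B] = S·[w00; w01] and [mR_A; mR_B] = S·[w10; w11]:
  w00 = 1, w01 = -1/2, w10 = 1/2, w11 = 0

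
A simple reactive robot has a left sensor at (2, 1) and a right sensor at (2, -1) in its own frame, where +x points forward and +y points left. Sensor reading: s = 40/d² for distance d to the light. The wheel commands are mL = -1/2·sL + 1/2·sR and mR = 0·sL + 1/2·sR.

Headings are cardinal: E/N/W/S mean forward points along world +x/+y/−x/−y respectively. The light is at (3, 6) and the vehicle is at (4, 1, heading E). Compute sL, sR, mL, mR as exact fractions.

left sensor world pos  = (6, 2); dL² = 25
right sensor world pos = (6, 0); dR² = 45
sL = 40/25 = 8/5
sR = 40/45 = 8/9
mL = -1/2·sL + 1/2·sR = -16/45
mR = 0·sL + 1/2·sR = 4/9

8/5 8/9 -16/45 4/9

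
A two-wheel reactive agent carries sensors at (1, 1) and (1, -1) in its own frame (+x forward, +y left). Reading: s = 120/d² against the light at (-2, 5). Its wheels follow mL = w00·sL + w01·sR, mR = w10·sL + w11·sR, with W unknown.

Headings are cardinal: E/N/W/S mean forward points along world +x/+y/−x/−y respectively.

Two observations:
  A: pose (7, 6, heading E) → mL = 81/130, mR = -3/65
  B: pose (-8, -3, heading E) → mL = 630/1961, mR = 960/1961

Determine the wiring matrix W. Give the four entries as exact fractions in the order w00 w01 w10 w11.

obs A: pose=(7,6,E) → sL=15/13, sR=6/5, mL=81/130, mR=-3/65
obs B: pose=(-8,-3,E) → sL=60/37, sR=60/53, mL=630/1961, mR=960/1961
sensor matrix S = [[15/13, 6/5], [60/37, 60/53]]; det S = -16308/25493
solve [mL_A; mL_B] = S·[w00; w01] and [mR_A; mR_B] = S·[w10; w11]:
  w00 = -1/2, w01 = 1, w10 = 1, w11 = -1

-1/2 1 1 -1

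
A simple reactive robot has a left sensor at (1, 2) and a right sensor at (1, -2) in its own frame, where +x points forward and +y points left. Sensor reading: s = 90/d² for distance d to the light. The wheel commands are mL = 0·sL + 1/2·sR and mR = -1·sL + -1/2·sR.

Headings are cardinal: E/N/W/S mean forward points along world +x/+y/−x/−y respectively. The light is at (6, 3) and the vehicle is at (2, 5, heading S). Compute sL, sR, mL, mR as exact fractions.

18 90/37 45/37 -711/37

left sensor world pos  = (4, 4); dL² = 5
right sensor world pos = (0, 4); dR² = 37
sL = 90/5 = 18
sR = 90/37 = 90/37
mL = 0·sL + 1/2·sR = 45/37
mR = -1·sL + -1/2·sR = -711/37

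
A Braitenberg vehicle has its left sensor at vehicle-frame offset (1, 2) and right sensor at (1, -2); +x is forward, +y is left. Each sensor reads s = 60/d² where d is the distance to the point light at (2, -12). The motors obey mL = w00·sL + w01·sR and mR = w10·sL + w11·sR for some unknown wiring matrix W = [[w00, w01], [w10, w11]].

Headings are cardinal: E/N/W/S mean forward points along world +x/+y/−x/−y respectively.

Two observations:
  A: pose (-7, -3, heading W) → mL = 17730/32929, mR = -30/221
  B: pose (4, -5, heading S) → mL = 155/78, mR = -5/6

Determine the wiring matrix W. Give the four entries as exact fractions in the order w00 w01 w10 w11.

1 1/2 0 -1/2

obs A: pose=(-7,-3,W) → sL=60/149, sR=60/221, mL=17730/32929, mR=-30/221
obs B: pose=(4,-5,S) → sL=15/13, sR=5/3, mL=155/78, mR=-5/6
sensor matrix S = [[60/149, 60/221], [15/13, 5/3]]; det S = 153200/428077
solve [mL_A; mL_B] = S·[w00; w01] and [mR_A; mR_B] = S·[w10; w11]:
  w00 = 1, w01 = 1/2, w10 = 0, w11 = -1/2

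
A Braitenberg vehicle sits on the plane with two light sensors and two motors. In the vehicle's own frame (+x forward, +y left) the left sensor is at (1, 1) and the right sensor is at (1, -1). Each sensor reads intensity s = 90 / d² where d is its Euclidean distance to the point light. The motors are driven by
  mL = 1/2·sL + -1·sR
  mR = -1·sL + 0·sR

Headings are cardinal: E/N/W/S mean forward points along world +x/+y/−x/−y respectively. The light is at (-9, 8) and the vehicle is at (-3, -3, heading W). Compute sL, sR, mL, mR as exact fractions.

90/169 18/25 -1917/4225 -90/169

left sensor world pos  = (-4, -4); dL² = 169
right sensor world pos = (-4, -2); dR² = 125
sL = 90/169 = 90/169
sR = 90/125 = 18/25
mL = 1/2·sL + -1·sR = -1917/4225
mR = -1·sL + 0·sR = -90/169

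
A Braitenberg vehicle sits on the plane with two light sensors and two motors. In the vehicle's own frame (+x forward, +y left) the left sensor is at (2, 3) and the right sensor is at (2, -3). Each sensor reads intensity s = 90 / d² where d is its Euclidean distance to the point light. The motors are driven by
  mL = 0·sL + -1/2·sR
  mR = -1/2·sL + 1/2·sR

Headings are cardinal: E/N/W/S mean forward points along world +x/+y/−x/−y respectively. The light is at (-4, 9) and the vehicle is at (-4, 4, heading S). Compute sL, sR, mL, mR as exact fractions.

left sensor world pos  = (-1, 2); dL² = 58
right sensor world pos = (-7, 2); dR² = 58
sL = 90/58 = 45/29
sR = 90/58 = 45/29
mL = 0·sL + -1/2·sR = -45/58
mR = -1/2·sL + 1/2·sR = 0

45/29 45/29 -45/58 0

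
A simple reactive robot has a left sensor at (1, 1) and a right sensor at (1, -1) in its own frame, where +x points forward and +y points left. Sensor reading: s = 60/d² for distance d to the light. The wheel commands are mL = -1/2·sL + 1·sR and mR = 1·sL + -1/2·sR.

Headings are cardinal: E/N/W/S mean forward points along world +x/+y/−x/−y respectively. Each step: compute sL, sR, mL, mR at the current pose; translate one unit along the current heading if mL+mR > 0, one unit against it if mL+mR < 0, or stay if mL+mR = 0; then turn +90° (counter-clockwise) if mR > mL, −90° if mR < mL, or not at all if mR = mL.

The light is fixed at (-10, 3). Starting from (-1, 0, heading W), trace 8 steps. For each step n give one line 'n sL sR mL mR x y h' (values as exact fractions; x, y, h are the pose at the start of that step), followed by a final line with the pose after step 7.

n=0: pose=(-1,0,W); sL=3/4, sR=15/17; mL=69/136, mR=21/68; mL+mR=111/136 → advance +1; mR−mL=-27/136 → turn -1·90°
n=1: pose=(-2,0,N); sL=60/53, sR=12/17; mL=126/901, mR=702/901; mL+mR=828/901 → advance +1; mR−mL=576/901 → turn +1·90°
n=2: pose=(-2,1,W); sL=30/29, sR=6/5; mL=99/145, mR=63/145; mL+mR=162/145 → advance +1; mR−mL=-36/145 → turn -1·90°
n=3: pose=(-3,1,N); sL=60/37, sR=12/13; mL=54/481, mR=558/481; mL+mR=612/481 → advance +1; mR−mL=504/481 → turn +1·90°
n=4: pose=(-3,2,W); sL=3/2, sR=5/3; mL=11/12, mR=2/3; mL+mR=19/12 → advance +1; mR−mL=-1/4 → turn -1·90°
n=5: pose=(-4,2,N); sL=12/5, sR=60/49; mL=6/245, mR=438/245; mL+mR=444/245 → advance +1; mR−mL=432/245 → turn +1·90°
n=6: pose=(-4,3,W); sL=30/13, sR=30/13; mL=15/13, mR=15/13; mL+mR=30/13 → advance +1; mR−mL=0 → turn +0·90°
n=7: pose=(-5,3,W); sL=60/17, sR=60/17; mL=30/17, mR=30/17; mL+mR=60/17 → advance +1; mR−mL=0 → turn +0·90°

0 3/4 15/17 69/136 21/68 -1 0 W
1 60/53 12/17 126/901 702/901 -2 0 N
2 30/29 6/5 99/145 63/145 -2 1 W
3 60/37 12/13 54/481 558/481 -3 1 N
4 3/2 5/3 11/12 2/3 -3 2 W
5 12/5 60/49 6/245 438/245 -4 2 N
6 30/13 30/13 15/13 15/13 -4 3 W
7 60/17 60/17 30/17 30/17 -5 3 W
final -6 3 W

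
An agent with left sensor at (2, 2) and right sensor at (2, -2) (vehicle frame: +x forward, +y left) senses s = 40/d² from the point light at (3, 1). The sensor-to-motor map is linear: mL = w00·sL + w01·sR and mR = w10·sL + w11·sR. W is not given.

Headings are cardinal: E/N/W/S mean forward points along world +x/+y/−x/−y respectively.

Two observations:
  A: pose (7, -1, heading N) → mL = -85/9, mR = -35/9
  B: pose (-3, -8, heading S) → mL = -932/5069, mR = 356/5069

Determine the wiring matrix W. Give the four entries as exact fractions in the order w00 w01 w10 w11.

-1 1/2 -1/2 1

obs A: pose=(7,-1,N) → sL=10, sR=10/9, mL=-85/9, mR=-35/9
obs B: pose=(-3,-8,S) → sL=40/137, sR=8/37, mL=-932/5069, mR=356/5069
sensor matrix S = [[10, 10/9], [40/137, 8/37]]; det S = 83840/45621
solve [mL_A; mL_B] = S·[w00; w01] and [mR_A; mR_B] = S·[w10; w11]:
  w00 = -1, w01 = 1/2, w10 = -1/2, w11 = 1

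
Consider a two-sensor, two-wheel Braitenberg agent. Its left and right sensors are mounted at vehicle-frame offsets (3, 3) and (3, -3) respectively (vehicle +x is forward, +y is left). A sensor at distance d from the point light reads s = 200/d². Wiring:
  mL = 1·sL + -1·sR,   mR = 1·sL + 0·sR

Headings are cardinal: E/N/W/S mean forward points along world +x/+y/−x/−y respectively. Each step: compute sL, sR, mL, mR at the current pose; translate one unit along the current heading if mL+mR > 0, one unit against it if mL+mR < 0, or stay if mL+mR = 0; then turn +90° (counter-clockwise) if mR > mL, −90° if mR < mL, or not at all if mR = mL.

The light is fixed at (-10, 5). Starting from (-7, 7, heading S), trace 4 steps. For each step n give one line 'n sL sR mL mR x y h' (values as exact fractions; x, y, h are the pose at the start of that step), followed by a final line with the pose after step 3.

0 200/37 200 -7200/37 200/37 -7 7 S
1 25/9 50/9 -25/9 25/9 -7 8 E
2 50/9 25/9 25/9 50/9 -7 8 N
3 200 200/49 9600/49 200 -7 9 W
final -8 9 S

n=0: pose=(-7,7,S); sL=200/37, sR=200; mL=-7200/37, mR=200/37; mL+mR=-7000/37 → advance -1; mR−mL=200 → turn +1·90°
n=1: pose=(-7,8,E); sL=25/9, sR=50/9; mL=-25/9, mR=25/9; mL+mR=0 → advance +0; mR−mL=50/9 → turn +1·90°
n=2: pose=(-7,8,N); sL=50/9, sR=25/9; mL=25/9, mR=50/9; mL+mR=25/3 → advance +1; mR−mL=25/9 → turn +1·90°
n=3: pose=(-7,9,W); sL=200, sR=200/49; mL=9600/49, mR=200; mL+mR=19400/49 → advance +1; mR−mL=200/49 → turn +1·90°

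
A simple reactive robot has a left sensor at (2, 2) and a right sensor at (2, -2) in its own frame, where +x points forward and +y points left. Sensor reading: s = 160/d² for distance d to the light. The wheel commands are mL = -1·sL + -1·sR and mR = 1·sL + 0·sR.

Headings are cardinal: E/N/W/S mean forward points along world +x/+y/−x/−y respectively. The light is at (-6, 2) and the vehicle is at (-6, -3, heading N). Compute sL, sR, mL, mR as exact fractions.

left sensor world pos  = (-8, -1); dL² = 13
right sensor world pos = (-4, -1); dR² = 13
sL = 160/13 = 160/13
sR = 160/13 = 160/13
mL = -1·sL + -1·sR = -320/13
mR = 1·sL + 0·sR = 160/13

160/13 160/13 -320/13 160/13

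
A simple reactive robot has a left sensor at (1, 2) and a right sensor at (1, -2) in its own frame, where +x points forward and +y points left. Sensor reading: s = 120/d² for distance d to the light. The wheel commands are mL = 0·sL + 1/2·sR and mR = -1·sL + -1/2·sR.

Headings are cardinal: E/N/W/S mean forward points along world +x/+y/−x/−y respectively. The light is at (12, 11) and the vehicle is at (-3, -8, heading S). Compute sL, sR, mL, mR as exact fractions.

left sensor world pos  = (-1, -9); dL² = 569
right sensor world pos = (-5, -9); dR² = 689
sL = 120/569 = 120/569
sR = 120/689 = 120/689
mL = 0·sL + 1/2·sR = 60/689
mR = -1·sL + -1/2·sR = -116820/392041

120/569 120/689 60/689 -116820/392041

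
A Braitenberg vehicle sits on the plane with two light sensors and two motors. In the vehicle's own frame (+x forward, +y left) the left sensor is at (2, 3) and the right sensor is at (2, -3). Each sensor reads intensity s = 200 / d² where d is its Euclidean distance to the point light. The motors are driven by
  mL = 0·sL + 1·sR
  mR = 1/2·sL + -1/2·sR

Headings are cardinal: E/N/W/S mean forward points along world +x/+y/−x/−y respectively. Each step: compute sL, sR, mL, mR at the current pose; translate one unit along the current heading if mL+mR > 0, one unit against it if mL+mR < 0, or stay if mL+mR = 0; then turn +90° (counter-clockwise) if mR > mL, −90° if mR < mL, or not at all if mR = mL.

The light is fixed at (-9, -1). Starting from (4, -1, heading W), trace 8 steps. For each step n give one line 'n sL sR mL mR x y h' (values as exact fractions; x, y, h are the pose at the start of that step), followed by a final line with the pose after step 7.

0 20/13 20/13 20/13 0 4 -1 W
1 40/17 200/229 200/229 2880/3893 3 -1 N
2 50/53 1 1 -3/106 3 0 E
3 200/257 200/101 200/101 -15600/25957 4 0 S
4 20/13 20/13 20/13 0 4 -1 W
5 40/17 200/229 200/229 2880/3893 3 -1 N
6 50/53 1 1 -3/106 3 0 E
7 200/257 200/101 200/101 -15600/25957 4 0 S
final 4 -1 W

n=0: pose=(4,-1,W); sL=20/13, sR=20/13; mL=20/13, mR=0; mL+mR=20/13 → advance +1; mR−mL=-20/13 → turn -1·90°
n=1: pose=(3,-1,N); sL=40/17, sR=200/229; mL=200/229, mR=2880/3893; mL+mR=6280/3893 → advance +1; mR−mL=-520/3893 → turn -1·90°
n=2: pose=(3,0,E); sL=50/53, sR=1; mL=1, mR=-3/106; mL+mR=103/106 → advance +1; mR−mL=-109/106 → turn -1·90°
n=3: pose=(4,0,S); sL=200/257, sR=200/101; mL=200/101, mR=-15600/25957; mL+mR=35800/25957 → advance +1; mR−mL=-67000/25957 → turn -1·90°
n=4: pose=(4,-1,W); sL=20/13, sR=20/13; mL=20/13, mR=0; mL+mR=20/13 → advance +1; mR−mL=-20/13 → turn -1·90°
n=5: pose=(3,-1,N); sL=40/17, sR=200/229; mL=200/229, mR=2880/3893; mL+mR=6280/3893 → advance +1; mR−mL=-520/3893 → turn -1·90°
n=6: pose=(3,0,E); sL=50/53, sR=1; mL=1, mR=-3/106; mL+mR=103/106 → advance +1; mR−mL=-109/106 → turn -1·90°
n=7: pose=(4,0,S); sL=200/257, sR=200/101; mL=200/101, mR=-15600/25957; mL+mR=35800/25957 → advance +1; mR−mL=-67000/25957 → turn -1·90°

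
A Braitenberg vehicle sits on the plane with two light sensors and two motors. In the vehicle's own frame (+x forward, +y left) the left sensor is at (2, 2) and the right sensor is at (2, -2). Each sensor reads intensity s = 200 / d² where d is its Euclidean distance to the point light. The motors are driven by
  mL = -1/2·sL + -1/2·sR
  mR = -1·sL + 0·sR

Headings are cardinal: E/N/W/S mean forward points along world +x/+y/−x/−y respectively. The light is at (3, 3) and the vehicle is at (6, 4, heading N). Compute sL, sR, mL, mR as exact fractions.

left sensor world pos  = (4, 6); dL² = 10
right sensor world pos = (8, 6); dR² = 34
sL = 200/10 = 20
sR = 200/34 = 100/17
mL = -1/2·sL + -1/2·sR = -220/17
mR = -1·sL + 0·sR = -20

20 100/17 -220/17 -20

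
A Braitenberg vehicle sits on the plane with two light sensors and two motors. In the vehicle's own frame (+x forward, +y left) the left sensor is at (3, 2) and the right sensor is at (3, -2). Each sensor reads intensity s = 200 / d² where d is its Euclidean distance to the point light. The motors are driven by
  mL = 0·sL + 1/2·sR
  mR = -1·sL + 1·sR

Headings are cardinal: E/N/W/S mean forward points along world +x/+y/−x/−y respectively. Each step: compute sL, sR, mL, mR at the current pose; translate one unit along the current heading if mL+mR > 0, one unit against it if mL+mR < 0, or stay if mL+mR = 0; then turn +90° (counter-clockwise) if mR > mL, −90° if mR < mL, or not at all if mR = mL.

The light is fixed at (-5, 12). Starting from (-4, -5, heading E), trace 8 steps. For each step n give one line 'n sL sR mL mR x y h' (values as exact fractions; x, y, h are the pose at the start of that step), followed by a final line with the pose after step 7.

n=0: pose=(-4,-5,E); sL=200/241, sR=200/377; mL=100/377, mR=-27200/90857; mL+mR=-3100/90857 → advance -1; mR−mL=-51300/90857 → turn -1·90°
n=1: pose=(-5,-5,S); sL=50/101, sR=50/101; mL=25/101, mR=0; mL+mR=25/101 → advance +1; mR−mL=-25/101 → turn -1·90°
n=2: pose=(-5,-6,W); sL=200/409, sR=40/53; mL=20/53, mR=5760/21677; mL+mR=13940/21677 → advance +1; mR−mL=-2420/21677 → turn -1·90°
n=3: pose=(-6,-6,N); sL=100/117, sR=100/113; mL=50/113, mR=400/13221; mL+mR=6250/13221 → advance +1; mR−mL=-5450/13221 → turn -1·90°
n=4: pose=(-6,-5,E); sL=200/229, sR=40/73; mL=20/73, mR=-5440/16717; mL+mR=-860/16717 → advance -1; mR−mL=-10020/16717 → turn -1·90°
n=5: pose=(-7,-5,S); sL=1/2, sR=25/52; mL=25/104, mR=-1/52; mL+mR=23/104 → advance +1; mR−mL=-27/104 → turn -1·90°
n=6: pose=(-7,-6,W); sL=8/17, sR=200/281; mL=100/281, mR=1152/4777; mL+mR=2852/4777 → advance +1; mR−mL=-548/4777 → turn -1·90°
n=7: pose=(-8,-6,N); sL=4/5, sR=100/113; mL=50/113, mR=48/565; mL+mR=298/565 → advance +1; mR−mL=-202/565 → turn -1·90°

0 200/241 200/377 100/377 -27200/90857 -4 -5 E
1 50/101 50/101 25/101 0 -5 -5 S
2 200/409 40/53 20/53 5760/21677 -5 -6 W
3 100/117 100/113 50/113 400/13221 -6 -6 N
4 200/229 40/73 20/73 -5440/16717 -6 -5 E
5 1/2 25/52 25/104 -1/52 -7 -5 S
6 8/17 200/281 100/281 1152/4777 -7 -6 W
7 4/5 100/113 50/113 48/565 -8 -6 N
final -8 -5 E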